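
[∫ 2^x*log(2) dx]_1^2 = 2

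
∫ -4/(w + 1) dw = -4*log(w + 1) + C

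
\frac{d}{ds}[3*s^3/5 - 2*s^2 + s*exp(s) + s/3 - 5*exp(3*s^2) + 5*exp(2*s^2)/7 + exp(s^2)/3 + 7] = 9*s^2/5 + s*exp(s) - 30*s*exp(3*s^2) + 20*s*exp(2*s^2)/7 + 2*s*exp(s^2)/3 - 4*s + exp(s) + 1/3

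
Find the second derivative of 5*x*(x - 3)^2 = 30*x - 60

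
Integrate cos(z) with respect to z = sin(z) + C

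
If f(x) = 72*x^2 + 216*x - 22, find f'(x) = 144*x + 216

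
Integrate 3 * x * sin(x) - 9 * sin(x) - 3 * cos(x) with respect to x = (9 - 3*x)*cos(x) + C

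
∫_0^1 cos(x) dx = sin(1)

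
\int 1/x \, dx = log(x/2) + C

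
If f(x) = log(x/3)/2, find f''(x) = -1/(2*x^2)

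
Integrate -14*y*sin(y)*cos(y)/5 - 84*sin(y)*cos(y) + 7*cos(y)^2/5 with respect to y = (7*y/5 + 42)*cos(y)^2 + C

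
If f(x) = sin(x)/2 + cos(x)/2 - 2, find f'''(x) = sin(x)/2 - cos(x)/2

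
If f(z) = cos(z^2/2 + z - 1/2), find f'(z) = -(z + 1)*sin(z^2/2 + z - 1/2)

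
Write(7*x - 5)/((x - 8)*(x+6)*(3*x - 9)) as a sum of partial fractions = -47/(378*(x + 6)) - 16/(135*(x - 3)) + 17/(70*(x - 8))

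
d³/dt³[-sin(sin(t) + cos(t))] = 2*(-sqrt(2)*sin(t)*cos(t)*cos(sqrt(2)*sin(t + pi/4)) - 3*sin(sqrt(2)*sin(t + pi/4))*sin(t + pi/4) + sqrt(2)*cos(sqrt(2)*sin(t + pi/4)))*cos(t + pi/4)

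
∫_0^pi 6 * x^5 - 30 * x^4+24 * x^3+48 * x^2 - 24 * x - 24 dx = (-3 + (-1 + pi)^2)^3 + 8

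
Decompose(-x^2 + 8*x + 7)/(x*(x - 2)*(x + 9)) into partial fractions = -146/(99*(x + 9)) + 19/(22*(x - 2)) - 7/(18*x)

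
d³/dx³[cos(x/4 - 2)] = sin(x/4 - 2)/64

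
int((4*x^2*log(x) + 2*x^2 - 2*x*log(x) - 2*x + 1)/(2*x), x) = (2*x^2 - 2*x + 1)*log(x)/2 + C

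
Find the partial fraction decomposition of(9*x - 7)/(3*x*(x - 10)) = 83/(30*(x - 10)) + 7/(30*x)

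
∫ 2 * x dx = x^2 + C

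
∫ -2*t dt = -t^2 + C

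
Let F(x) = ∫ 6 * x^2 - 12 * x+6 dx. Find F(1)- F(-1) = 16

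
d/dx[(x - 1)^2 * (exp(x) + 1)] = x^2*exp(x) + 2*x - exp(x) - 2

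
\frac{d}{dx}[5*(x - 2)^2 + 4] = 10*x - 20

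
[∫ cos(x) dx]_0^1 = sin(1)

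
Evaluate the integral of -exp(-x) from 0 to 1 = -1 + exp(-1)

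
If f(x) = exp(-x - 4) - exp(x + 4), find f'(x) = (-exp(2*x + 8) - 1)*exp(-x - 4)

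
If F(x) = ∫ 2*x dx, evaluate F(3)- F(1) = 8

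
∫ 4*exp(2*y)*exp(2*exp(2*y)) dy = exp(2*exp(2*y)) + C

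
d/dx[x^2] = 2*x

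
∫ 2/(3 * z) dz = 2*log(z)/3 + C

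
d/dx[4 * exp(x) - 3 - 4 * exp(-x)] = (4*exp(2*x) + 4)*exp(-x)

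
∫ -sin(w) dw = cos(w) + C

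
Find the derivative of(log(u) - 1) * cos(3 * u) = (-3*u*log(u)*sin(3*u) + 3*u*sin(3*u) + cos(3*u))/u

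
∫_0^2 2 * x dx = 4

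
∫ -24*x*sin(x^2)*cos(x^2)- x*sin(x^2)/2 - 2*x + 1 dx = -x^2 + x + 6*cos(x^2)^2 + cos(x^2)/4 + C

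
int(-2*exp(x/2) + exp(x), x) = (exp(x/2) - 2)^2 + C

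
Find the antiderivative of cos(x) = sin(x) + C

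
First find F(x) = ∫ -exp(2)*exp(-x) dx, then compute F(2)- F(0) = 1 - exp(2)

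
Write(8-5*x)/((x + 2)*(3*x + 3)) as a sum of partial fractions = -6/(x + 2) + 13/(3*(x + 1))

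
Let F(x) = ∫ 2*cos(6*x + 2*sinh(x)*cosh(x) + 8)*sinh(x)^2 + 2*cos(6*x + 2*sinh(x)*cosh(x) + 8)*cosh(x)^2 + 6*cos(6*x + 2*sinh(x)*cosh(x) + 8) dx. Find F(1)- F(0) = -sin(8) + sin(2*sinh(1)*cosh(1) + 14)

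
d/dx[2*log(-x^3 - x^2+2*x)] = (6*x^2 + 4*x - 4)/(x^3 + x^2 - 2*x)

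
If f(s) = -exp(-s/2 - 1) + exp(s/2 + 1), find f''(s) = (exp(s + 2) - 1)*exp(-s/2 - 1)/4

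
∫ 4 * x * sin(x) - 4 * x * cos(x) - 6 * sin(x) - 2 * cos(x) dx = -2*sqrt(2)*(2*x - 1)*sin(x + pi/4) + C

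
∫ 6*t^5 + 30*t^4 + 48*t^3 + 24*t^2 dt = t^6 + 6*t^5 + 12*t^4 + 8*t^3 + C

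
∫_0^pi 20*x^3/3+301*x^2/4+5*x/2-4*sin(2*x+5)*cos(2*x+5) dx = (pi/4 + 5*pi^2)*(pi^2/3 + 5*pi)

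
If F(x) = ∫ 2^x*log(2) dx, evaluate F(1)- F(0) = 1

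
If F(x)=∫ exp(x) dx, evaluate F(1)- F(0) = -1 + E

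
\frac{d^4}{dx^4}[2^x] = 2^x*log(2)^4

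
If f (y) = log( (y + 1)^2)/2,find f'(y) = 1/(y + 1)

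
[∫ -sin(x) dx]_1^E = cos(E) - cos(1)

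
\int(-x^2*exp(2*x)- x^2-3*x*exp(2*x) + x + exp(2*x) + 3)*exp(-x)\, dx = -2*(x^2 + x - 2)*sinh(x) + C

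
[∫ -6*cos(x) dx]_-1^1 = -12*sin(1)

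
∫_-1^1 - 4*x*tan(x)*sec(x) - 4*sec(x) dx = -8*sec(1)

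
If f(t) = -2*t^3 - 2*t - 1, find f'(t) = -6*t^2 - 2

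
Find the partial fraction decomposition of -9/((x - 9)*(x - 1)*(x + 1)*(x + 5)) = 3/(112*(x + 5)) - 9/(80*(x + 1)) + 3/(32*(x - 1)) - 9/(1120*(x - 9))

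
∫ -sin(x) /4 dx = cos(x)/4 + C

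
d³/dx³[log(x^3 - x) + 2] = (6*x^6 + 6*x^4 + 6*x^2 - 2)/(x^9 - 3*x^7 + 3*x^5 - x^3)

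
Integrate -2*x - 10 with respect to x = -x^2 - 10*x + C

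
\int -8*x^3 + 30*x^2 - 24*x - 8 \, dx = -2*x^4 + 10*x^3 - 12*x^2 - 8*x + C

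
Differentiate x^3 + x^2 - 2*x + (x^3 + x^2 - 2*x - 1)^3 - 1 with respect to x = 9*x^8 + 24*x^7 - 21*x^6 - 84*x^5 + 84*x^3 + 24*x^2 - 16*x - 8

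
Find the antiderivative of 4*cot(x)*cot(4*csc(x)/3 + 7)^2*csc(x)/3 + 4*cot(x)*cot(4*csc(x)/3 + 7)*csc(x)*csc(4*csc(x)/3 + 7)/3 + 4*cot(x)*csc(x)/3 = cot(7 + 4/(3*sin(x))) + csc(7 + 4/(3*sin(x))) + C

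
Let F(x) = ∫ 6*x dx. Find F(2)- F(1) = 9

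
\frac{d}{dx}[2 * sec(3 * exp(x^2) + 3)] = 12*x*exp(x^2)*tan(3*exp(x^2) + 3)*sec(3*exp(x^2) + 3)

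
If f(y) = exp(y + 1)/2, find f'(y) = exp(y + 1)/2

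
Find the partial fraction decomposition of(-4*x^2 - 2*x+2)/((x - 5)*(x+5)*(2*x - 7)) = 72/(17*(2*x - 7)) - 44/(85*(x + 5)) - 18/(5*(x - 5))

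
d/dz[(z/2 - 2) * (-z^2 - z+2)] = -3*z^2/2 + 3*z + 3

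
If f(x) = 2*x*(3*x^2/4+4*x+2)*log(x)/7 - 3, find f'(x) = 9*x^2*log(x)/14 + 3*x^2/14 + 16*x*log(x)/7 + 8*x/7 + 4*log(x)/7 + 4/7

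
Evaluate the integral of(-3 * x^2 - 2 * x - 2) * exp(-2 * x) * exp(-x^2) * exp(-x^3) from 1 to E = -exp(-4) + exp(-exp(3) - exp(2) - 2*E)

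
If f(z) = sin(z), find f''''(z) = sin(z)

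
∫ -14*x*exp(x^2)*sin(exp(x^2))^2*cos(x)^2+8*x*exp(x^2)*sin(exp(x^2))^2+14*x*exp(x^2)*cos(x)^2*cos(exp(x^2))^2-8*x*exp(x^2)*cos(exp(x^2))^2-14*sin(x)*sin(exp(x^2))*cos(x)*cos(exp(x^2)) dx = (7*cos(x)^2 - 4)*sin(exp(x^2))*cos(exp(x^2)) + C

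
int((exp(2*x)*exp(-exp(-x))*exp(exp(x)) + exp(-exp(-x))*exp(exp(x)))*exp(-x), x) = exp(2*sinh(x)) + C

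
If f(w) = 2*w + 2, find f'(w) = 2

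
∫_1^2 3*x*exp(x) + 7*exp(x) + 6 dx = -7*E + 6 + 10*exp(2)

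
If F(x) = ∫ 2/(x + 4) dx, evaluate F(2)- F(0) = -4*log(2) + 2*log(6)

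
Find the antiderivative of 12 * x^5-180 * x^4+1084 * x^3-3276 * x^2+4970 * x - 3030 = 2*x^6 - 36*x^5 + 271*x^4 - 1092*x^3 + 2485*x^2 - 3030*x + C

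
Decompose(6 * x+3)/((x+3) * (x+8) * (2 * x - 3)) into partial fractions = 16/(57*(2*x - 3)) - 9/(19*(x + 8)) + 1/(3*(x + 3))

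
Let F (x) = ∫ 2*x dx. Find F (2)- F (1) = 3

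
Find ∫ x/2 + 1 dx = x^2/4 + x + C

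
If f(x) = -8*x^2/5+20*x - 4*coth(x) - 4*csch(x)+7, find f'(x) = -16*x/5 + 20 + 4*cosh(x)/sinh(x)^2 + 4/sinh(x)^2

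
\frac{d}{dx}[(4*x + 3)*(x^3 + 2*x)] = 16*x^3 + 9*x^2 + 16*x + 6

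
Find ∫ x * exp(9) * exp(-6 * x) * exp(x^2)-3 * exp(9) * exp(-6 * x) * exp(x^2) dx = exp((x - 3)^2)/2 + C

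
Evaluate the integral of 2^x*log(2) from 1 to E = -2 + 2^E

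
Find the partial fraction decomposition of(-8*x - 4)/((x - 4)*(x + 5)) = -4/(x + 5) - 4/(x - 4)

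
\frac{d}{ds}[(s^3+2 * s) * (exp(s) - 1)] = s^3*exp(s) + 3*s^2*exp(s) - 3*s^2 + 2*s*exp(s) + 2*exp(s) - 2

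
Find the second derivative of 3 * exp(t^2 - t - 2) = (12*t^2 - 12*t + 9)*exp(t^2 - t - 2)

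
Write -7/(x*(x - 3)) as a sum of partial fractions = -7/(3*(x - 3)) + 7/(3*x)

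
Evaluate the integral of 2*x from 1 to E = -1 + exp(2)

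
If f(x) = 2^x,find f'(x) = 2^x*log(2)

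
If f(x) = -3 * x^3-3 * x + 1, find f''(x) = -18*x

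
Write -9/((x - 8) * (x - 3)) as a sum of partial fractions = 9/(5*(x - 3)) - 9/(5*(x - 8))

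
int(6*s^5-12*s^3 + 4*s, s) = s^6 - 3*s^4 + 2*s^2 + C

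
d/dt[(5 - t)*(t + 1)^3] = -4*t^3 + 6*t^2 + 24*t + 14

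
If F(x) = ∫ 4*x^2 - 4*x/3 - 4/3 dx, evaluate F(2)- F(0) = 16/3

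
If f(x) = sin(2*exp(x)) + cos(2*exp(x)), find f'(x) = 2*sqrt(2)*exp(x)*cos(2*exp(x) + pi/4)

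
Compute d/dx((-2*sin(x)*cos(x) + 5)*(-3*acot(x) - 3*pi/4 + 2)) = (12*x^2*cos(2*x)*acot(x) - 8*x^2*cos(2*x) + 3*pi*x^2*cos(2*x) - 6*sin(2*x) + 12*cos(2*x)*acot(x) - 8*cos(2*x) + 3*pi*cos(2*x) + 30)/(2*x^2 + 2)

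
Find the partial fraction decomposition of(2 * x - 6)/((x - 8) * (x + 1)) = 8/(9*(x + 1)) + 10/(9*(x - 8))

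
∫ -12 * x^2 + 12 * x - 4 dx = -4*x^3 + 6*x^2 - 4*x + C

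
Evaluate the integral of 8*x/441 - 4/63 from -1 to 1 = -8/63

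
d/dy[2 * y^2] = 4*y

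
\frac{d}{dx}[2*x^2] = 4*x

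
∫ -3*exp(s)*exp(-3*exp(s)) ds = exp(-3*exp(s)) + C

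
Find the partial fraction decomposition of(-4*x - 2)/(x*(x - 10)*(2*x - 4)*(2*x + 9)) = -64/(3393*(2*x + 9)) + 5/(208*(x - 2)) - 21/(2320*(x - 10)) - 1/(180*x)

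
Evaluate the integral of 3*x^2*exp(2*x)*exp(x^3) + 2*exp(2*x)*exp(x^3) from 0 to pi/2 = -1 + exp(pi + pi^3/8)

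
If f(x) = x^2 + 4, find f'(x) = 2*x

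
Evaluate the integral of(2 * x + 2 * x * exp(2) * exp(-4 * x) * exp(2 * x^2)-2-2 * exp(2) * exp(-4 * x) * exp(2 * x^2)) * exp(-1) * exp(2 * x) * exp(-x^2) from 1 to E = -exp(-(-1 + E)^2) + exp((-1 + E)^2)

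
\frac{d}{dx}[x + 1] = 1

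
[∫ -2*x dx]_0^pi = -pi^2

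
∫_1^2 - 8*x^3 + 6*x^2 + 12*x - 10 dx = -8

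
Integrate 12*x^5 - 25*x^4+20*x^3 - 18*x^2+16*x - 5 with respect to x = 2*x^6 - 5*x^5 + 5*x^4 - 6*x^3 + 8*x^2 - 5*x + C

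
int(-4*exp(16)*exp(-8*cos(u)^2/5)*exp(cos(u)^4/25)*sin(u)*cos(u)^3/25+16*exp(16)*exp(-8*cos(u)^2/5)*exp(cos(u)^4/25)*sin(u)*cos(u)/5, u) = exp((cos(u)^2 - 20)^2/25) + C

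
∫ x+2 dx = x^2/2 + 2*x + C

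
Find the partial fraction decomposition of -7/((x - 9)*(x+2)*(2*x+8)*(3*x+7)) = -189/(340*(3*x + 7)) + 7/(260*(x + 4)) + 7/(44*(x + 2)) - 7/(9724*(x - 9))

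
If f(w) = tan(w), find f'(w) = cos(w)^(-2)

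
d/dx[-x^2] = -2*x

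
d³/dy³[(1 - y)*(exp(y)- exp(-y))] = (-y*exp(2*y) - y - 2*exp(2*y) + 4)*exp(-y)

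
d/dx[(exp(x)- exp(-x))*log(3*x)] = (x*exp(2*x)*log(x) + x*exp(2*x)*log(3) + x*log(x) + x*log(3) + exp(2*x) - 1)*exp(-x)/x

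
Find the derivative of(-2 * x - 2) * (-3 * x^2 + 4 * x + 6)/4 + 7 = 9*x^2/2 - x - 5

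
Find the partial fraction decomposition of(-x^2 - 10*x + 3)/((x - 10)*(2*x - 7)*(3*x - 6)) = 59/(39*(2*x - 7)) - 7/(24*(x - 2)) - 197/(312*(x - 10))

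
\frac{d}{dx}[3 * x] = 3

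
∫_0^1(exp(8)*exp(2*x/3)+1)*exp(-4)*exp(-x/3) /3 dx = -exp(4) - exp(-13/3) + exp(-4) + exp(13/3)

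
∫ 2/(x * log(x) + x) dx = 2*log(log(x) + 1) + C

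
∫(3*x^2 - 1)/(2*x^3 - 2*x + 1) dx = log(2*x^3 - 2*x + 1)/2 + C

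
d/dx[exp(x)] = exp(x)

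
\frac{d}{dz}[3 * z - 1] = 3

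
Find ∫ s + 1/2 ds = s^2/2 + s/2 + C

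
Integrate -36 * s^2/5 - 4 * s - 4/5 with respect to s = -12*s^3/5 - 2*s^2 - 4*s/5 + C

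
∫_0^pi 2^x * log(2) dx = -1 + 2^pi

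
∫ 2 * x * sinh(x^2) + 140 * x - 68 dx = 70*x^2 - 68*x + cosh(x^2) + C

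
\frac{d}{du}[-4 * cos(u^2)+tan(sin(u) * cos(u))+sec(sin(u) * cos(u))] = 8*u*sin(u^2) - sin(u)^2*tan(sin(2*u)/2)^2 - sin(u)^2*tan(sin(2*u)/2)*sec(sin(2*u)/2) - sin(u)^2 + cos(u)^2*tan(sin(2*u)/2)^2 + cos(u)^2*tan(sin(2*u)/2)*sec(sin(2*u)/2) + cos(u)^2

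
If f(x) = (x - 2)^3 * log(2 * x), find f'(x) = (3*x^3*log(x) + x^3 + 3*x^3*log(2) - 12*x^2*log(x) - 12*x^2*log(2) - 6*x^2 + 12*x*log(x) + 12*x*log(2) + 12*x - 8)/x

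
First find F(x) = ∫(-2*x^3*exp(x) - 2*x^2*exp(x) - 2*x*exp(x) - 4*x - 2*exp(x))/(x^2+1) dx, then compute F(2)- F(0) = -4*exp(2) - 2*log(5)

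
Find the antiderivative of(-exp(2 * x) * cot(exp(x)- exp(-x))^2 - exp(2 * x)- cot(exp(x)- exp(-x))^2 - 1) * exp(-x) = cot(2*sinh(x)) + C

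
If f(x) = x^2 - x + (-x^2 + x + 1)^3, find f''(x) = -30*x^4 + 60*x^3 - 30*x + 2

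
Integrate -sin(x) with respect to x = cos(x) + C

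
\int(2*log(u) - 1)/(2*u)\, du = (log(u) - 1)*log(u)/2 + C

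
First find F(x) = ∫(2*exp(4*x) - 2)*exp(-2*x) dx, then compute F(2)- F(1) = -(E - exp(-1))^2 + (-exp(-2) + exp(2))^2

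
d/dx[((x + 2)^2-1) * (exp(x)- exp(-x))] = (x^2*exp(2*x) + x^2 + 6*x*exp(2*x) + 2*x + 7*exp(2*x) - 1)*exp(-x)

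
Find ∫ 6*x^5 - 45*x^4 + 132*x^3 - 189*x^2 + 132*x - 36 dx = x^6 - 9*x^5 + 33*x^4 - 63*x^3 + 66*x^2 - 36*x + C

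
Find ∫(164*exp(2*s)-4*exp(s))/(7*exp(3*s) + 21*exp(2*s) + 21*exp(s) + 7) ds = 4*(41*exp(2*s) + 41*exp(s) + 21)/(7*(exp(2*s) + 2*exp(s) + 1)) + C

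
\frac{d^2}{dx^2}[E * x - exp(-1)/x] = -2*exp(-1)/x^3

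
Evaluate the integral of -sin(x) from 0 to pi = -2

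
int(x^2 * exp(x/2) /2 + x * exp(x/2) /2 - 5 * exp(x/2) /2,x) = (x^2 - 3*x + 1)*exp(x/2) + C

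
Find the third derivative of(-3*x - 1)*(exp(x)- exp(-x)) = (-3*x*exp(2*x) - 3*x - 10*exp(2*x) + 8)*exp(-x)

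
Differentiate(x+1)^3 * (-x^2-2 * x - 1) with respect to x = -5*x^4 - 20*x^3 - 30*x^2 - 20*x - 5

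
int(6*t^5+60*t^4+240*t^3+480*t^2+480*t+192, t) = t^6 + 12*t^5 + 60*t^4 + 160*t^3 + 240*t^2 + 192*t + C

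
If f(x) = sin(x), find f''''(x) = sin(x)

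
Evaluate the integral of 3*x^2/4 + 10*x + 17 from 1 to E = -153/4 + (2 + E)^2*(E/4 + 4)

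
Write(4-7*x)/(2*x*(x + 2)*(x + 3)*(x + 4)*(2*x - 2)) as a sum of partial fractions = 1/(5*(x + 4)) - 25/(48*(x + 3)) + 3/(8*(x + 2)) - 1/(80*(x - 1)) - 1/(24*x)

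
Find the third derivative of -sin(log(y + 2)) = -(3*sin(log(y + 2)) + cos(log(y + 2)))/(y^3 + 6*y^2 + 12*y + 8)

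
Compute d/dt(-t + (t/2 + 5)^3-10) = 3*t^2/8 + 15*t/2 + 73/2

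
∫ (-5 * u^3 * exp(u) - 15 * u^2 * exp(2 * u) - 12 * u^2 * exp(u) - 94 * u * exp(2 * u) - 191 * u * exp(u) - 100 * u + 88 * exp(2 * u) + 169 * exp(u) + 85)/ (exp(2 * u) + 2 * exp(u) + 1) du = (-(exp(u) + 1)*(-25*u + 2*(5*u - 3)^2 + 18) + (-5*u^3 + 3*u^2 + 3*u - 4)*exp(u))/(exp(u) + 1) + C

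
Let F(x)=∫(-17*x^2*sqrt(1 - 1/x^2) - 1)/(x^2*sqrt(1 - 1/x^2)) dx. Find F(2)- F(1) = -17 - pi/3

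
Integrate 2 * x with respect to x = x^2 + C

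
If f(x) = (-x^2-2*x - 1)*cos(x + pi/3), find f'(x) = x^2*sin(x + pi/3) + 2*x*sin(x + pi/3) - 2*x*cos(x + pi/3) + sin(x + pi/3) - 2*cos(x + pi/3)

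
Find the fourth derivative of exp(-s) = exp(-s)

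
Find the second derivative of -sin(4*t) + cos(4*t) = 16*sin(4*t) - 16*cos(4*t)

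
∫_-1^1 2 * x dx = 0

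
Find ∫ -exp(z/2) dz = -2*exp(z/2) + C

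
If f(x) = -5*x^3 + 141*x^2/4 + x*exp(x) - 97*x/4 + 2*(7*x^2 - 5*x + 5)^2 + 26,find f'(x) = 392*x^3 - 435*x^2 + x*exp(x) + 901*x/2 + exp(x) - 497/4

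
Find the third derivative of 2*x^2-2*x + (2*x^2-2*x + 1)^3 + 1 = 960*x^3 - 1440*x^2 + 864*x - 192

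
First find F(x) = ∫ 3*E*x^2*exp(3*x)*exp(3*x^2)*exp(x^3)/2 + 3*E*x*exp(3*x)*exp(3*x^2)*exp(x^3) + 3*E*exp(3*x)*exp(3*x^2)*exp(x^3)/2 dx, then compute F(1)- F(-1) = -1/2 + exp(8)/2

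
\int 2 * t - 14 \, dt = t^2 - 14*t + C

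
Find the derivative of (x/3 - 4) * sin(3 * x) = x*cos(3*x) + sin(3*x)/3 - 12*cos(3*x)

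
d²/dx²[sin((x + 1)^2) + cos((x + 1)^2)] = -4*x^2*sin(x^2 + 2*x + 1) - 4*x^2*cos(x^2 + 2*x + 1) - 8*x*sin(x^2 + 2*x + 1) - 8*x*cos(x^2 + 2*x + 1) - 6*sin(x^2 + 2*x + 1) - 2*cos(x^2 + 2*x + 1)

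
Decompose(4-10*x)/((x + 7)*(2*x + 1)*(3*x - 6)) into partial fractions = -12/(65*(2*x + 1)) + 74/(351*(x + 7)) - 16/(135*(x - 2))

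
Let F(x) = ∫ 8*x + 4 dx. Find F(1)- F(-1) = 8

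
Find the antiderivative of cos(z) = sin(z) + C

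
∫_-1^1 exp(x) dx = E - exp(-1)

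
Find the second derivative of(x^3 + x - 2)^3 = 72*x^7 + 126*x^5 - 180*x^4 + 60*x^3 - 144*x^2 + 78*x - 12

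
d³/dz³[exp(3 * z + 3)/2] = 27*exp(3*z + 3)/2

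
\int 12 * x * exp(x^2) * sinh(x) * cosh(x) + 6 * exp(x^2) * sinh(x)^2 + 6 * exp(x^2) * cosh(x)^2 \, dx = 3*exp(x^2)*sinh(2*x) + C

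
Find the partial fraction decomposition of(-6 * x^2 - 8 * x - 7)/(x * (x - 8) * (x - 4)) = 135/(16*(x - 4)) - 455/(32*(x - 8)) - 7/(32*x)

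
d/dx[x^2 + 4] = 2*x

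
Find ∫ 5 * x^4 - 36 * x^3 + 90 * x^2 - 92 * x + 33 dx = x^5 - 9*x^4 + 30*x^3 - 46*x^2 + 33*x + C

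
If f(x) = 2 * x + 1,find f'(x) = 2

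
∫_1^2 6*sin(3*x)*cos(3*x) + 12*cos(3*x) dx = -(sin(3) + 2)^2 + (sin(6) + 2)^2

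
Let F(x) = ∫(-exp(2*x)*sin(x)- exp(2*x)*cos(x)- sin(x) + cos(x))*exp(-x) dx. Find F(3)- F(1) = (-exp(3) + exp(-3))*sin(3) + (E - exp(-1))*sin(1)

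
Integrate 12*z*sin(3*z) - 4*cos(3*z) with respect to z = -4*z*cos(3*z) + C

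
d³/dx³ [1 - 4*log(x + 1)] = -8/(x^3 + 3*x^2 + 3*x + 1)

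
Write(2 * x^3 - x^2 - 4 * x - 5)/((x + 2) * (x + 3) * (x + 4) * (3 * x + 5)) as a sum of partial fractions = -10/(3*x + 5) + 19/(2*(x + 4)) - 14/(x + 3) + 17/(2*(x + 2))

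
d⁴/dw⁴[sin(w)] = sin(w)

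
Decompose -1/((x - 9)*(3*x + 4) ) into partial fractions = 3/(31*(3*x + 4)) - 1/(31*(x - 9))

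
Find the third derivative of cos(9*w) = 729*sin(9*w)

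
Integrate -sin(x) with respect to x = cos(x) + C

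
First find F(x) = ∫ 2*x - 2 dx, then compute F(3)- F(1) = 4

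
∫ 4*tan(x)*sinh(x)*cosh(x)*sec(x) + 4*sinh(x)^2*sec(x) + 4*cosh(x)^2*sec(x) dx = 2*sinh(2*x)*sec(x) + C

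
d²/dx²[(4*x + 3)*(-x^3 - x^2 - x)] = -48*x^2 - 42*x - 14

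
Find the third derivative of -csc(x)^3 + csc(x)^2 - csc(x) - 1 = (-1 + 8/sin(x) - 21/sin(x)^2 - 24/sin(x)^3 + 60/sin(x)^4)*cos(x)/sin(x)^2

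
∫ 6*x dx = 3*x^2 + C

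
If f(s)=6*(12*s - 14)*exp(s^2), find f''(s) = 288*s^3*exp(s^2) - 336*s^2*exp(s^2) + 432*s*exp(s^2) - 168*exp(s^2)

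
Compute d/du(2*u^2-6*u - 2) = 4*u - 6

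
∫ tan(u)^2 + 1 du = tan(u) + C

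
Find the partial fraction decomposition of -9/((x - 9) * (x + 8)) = 9/(17*(x + 8)) - 9/(17*(x - 9))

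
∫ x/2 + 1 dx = x^2/4 + x + C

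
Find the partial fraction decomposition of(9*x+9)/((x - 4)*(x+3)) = 18/(7*(x + 3)) + 45/(7*(x - 4))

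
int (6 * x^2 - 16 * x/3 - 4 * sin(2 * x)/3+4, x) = 2*x^3 - 8*x^2/3 + 4*x - 4*sin(x)^2/3 + C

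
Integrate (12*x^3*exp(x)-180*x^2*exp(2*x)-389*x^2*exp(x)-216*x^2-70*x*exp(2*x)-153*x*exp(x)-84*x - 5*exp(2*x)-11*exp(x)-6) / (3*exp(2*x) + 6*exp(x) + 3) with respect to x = -x*(3*x + 1)*(4*x + 1)*(5*exp(x) + 6)/(3*exp(x) + 3) + C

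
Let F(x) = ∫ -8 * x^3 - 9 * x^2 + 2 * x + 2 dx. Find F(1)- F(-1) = -2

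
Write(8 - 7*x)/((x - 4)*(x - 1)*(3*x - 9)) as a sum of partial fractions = 1/(18*(x - 1)) + 13/(6*(x - 3)) - 20/(9*(x - 4))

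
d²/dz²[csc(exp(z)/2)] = (-exp(z) + 2*exp(z)/sin(exp(z)/2)^2 - 2*cos(exp(z)/2)/sin(exp(z)/2))*exp(z)/(4*sin(exp(z)/2))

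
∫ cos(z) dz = sin(z) + C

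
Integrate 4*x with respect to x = 2*x^2 + C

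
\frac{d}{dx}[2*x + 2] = 2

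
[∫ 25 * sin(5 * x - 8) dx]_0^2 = 5*cos(8) - 5*cos(2)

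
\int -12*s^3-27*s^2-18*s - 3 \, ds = -3*s^4 - 9*s^3 - 9*s^2 - 3*s + C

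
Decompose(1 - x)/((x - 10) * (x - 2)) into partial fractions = 1/(8*(x - 2)) - 9/(8*(x - 10))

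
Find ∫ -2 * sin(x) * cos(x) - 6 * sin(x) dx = (cos(x) + 3)^2 + C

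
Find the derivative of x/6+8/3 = 1/6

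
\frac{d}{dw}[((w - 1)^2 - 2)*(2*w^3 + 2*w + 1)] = 10*w^4 - 16*w^3 - 6*w - 4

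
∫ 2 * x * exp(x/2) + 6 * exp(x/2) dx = 4*(x + 1)*exp(x/2) + C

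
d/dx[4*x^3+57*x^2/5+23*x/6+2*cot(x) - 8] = 12*x^2 + 114*x/5 - 2*cot(x)^2 + 11/6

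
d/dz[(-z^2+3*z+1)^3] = -6*z^5 + 45*z^4 - 96*z^3 + 27*z^2 + 48*z + 9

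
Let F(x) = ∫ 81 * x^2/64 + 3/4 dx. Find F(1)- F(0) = 75/64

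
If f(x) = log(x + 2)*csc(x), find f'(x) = (-x*log(x + 2)*cot(x)*csc(x) - 2*log(x + 2)*cot(x)*csc(x) + csc(x))/(x + 2)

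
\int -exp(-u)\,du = exp(-u) + C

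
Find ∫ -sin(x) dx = cos(x) + C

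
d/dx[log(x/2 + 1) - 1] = 1/(x + 2)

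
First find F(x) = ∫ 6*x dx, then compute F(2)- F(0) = 12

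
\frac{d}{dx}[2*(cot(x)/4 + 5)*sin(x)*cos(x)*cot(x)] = -10*sin(2*x) - cos(2*x)/2 - 1/(1 - cos(2*x))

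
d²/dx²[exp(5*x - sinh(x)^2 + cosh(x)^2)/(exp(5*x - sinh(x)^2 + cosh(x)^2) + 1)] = (25*exp(5*x + 1) - 25*exp(10*x + 2))/(exp(3)*exp(15*x) + 3*exp(2)*exp(10*x) + 3*E*exp(5*x) + 1)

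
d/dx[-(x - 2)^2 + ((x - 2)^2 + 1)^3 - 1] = 6*x^5 - 60*x^4 + 252*x^3 - 552*x^2 + 628*x - 296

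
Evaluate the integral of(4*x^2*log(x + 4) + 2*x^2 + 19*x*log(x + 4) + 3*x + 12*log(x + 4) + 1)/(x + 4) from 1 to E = -6*log(5) + (1 + 3*E + 2*exp(2))*log(E + 4)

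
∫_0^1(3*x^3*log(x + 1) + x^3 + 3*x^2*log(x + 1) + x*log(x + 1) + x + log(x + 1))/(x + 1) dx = 2*log(2)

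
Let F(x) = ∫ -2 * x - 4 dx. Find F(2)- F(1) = -7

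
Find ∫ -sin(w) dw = cos(w) + C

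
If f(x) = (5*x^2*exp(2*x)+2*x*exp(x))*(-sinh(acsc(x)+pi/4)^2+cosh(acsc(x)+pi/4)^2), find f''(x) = 2*(10*x^2*exp(x) + 20*x*exp(x) + x + 5*exp(x) + 2)*exp(x)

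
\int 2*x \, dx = x^2 + C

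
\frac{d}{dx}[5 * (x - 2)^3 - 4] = 15*x^2 - 60*x + 60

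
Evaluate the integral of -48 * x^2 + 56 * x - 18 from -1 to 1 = -68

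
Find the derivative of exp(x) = exp(x)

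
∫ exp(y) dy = exp(y) + C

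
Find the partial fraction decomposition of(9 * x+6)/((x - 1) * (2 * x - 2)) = 9/(2*(x - 1)) + 15/(2*(x - 1)^2)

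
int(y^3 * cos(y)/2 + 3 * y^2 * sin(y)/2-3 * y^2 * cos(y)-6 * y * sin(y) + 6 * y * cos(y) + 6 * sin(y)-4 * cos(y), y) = (y - 2)^3*sin(y)/2 + C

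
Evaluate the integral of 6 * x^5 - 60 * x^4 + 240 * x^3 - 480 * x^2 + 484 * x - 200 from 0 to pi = -72 + (-2 + pi)^6 + 2*(-2 + pi)^2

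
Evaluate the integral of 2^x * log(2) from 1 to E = -2 + 2^E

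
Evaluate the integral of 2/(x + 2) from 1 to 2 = -2*log(3) + 4*log(2)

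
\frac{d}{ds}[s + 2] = 1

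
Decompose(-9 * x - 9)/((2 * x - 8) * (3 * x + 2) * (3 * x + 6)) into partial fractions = 9/(112*(3*x + 2)) + 1/(16*(x + 2)) - 5/(56*(x - 4))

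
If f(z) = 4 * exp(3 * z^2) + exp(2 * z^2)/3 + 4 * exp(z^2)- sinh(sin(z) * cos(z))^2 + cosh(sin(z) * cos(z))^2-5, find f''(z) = 144*z^2*exp(3*z^2) + 16*z^2*exp(2*z^2)/3 + 16*z^2*exp(z^2) + 24*exp(3*z^2) + 4*exp(2*z^2)/3 + 8*exp(z^2)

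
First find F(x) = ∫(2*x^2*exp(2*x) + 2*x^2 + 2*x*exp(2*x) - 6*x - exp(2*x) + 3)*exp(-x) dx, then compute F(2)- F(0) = -5*exp(-2) + 5*exp(2)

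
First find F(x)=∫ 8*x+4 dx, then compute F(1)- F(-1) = 8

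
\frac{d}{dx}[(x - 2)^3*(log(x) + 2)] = (3*x^3*log(x) + 7*x^3 - 12*x^2*log(x) - 30*x^2 + 12*x*log(x) + 36*x - 8)/x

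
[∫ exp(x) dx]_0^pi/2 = -1 + exp(pi/2)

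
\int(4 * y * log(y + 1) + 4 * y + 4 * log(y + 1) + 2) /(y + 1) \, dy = 2*(2*y + 1)*log(y + 1) + C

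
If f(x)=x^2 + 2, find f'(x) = 2*x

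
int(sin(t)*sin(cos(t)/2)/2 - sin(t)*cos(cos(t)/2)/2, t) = sqrt(2)*sin(cos(t)/2 + pi/4) + C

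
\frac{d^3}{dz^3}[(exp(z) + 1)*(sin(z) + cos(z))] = -4*exp(z)*sin(z) + sin(z) - cos(z)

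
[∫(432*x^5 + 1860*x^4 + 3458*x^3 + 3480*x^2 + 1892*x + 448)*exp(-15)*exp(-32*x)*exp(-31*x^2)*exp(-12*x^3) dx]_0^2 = -299*exp(-299) + 15*exp(-15)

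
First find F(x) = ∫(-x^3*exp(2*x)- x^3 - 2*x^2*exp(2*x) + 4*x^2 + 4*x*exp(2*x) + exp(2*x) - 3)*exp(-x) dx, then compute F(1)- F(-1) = 0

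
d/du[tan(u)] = cos(u)^(-2)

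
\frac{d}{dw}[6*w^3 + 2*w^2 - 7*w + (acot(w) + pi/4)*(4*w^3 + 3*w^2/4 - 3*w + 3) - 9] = (96*w^4*acot(w) + 24*pi*w^4 + 144*w^4 + 12*w^3*acot(w) + 3*pi*w^3 + 72*w^2*acot(w) + 18*pi*w^2 + 82*w^2 + 12*w*acot(w) + 3*pi*w + 56*w - 24*acot(w) - 80 - 6*pi)/(8*w^2 + 8)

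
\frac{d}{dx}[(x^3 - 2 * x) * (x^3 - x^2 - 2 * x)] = 6*x^5 - 5*x^4 - 16*x^3 + 6*x^2 + 8*x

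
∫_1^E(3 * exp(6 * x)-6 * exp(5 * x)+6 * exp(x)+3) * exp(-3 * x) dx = -(-1 - exp(-1) + E)^3 + (-1 - exp(-E) + exp(E))^3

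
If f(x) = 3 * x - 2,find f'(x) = 3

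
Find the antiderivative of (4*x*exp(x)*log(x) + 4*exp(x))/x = 4*exp(x)*log(x) + C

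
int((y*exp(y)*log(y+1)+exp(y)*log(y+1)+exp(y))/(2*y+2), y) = exp(y)*log(y + 1)/2 + C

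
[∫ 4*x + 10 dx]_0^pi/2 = -18 - pi + 2*(pi/2 + 3)^2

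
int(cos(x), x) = sin(x) + C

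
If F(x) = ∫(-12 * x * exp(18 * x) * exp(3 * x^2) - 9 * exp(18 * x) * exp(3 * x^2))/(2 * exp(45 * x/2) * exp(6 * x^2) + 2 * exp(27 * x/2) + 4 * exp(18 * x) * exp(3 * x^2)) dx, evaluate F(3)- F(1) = -exp(-15/2)/(exp(-15/2) + 1) + exp(-81/2)/(exp(-81/2) + 1)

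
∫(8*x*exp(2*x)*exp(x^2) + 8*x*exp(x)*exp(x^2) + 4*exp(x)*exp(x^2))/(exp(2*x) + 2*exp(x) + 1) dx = 4*exp(x*(x + 1))/(exp(x) + 1) + C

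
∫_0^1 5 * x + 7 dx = 19/2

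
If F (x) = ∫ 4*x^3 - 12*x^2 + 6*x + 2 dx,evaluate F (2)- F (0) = 0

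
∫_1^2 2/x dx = 2*log(2)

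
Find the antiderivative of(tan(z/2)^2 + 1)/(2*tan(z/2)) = log(3*tan(z/2)) + C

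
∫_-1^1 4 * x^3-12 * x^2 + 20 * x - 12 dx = -32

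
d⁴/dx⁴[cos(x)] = cos(x)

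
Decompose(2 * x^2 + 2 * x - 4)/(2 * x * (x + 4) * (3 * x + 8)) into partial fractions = -11/(16*(3*x + 8)) + 5/(8*(x + 4)) - 1/(16*x)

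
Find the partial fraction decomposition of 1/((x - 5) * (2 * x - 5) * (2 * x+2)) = -2/(35*(2*x - 5)) + 1/(84*(x + 1)) + 1/(60*(x - 5))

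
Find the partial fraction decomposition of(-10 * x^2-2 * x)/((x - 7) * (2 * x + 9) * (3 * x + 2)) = 28/(529*(3*x + 2)) - 774/(529*(2*x + 9)) - 504/(529*(x - 7))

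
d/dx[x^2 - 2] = 2*x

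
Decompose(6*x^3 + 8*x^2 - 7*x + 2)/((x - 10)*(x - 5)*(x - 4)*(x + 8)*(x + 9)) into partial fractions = -523/(494*(x + 9)) + 139/(156*(x + 8)) + 27/(52*(x - 4)) - 131/(130*(x - 5)) + 187/(285*(x - 10))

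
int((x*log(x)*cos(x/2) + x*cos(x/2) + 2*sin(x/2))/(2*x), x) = (log(x) + 1)*sin(x/2) + C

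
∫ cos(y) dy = sin(y) + C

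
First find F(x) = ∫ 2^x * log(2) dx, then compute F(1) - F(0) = 1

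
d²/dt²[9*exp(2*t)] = 36*exp(2*t)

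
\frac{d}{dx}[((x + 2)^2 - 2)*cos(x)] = -x^2*sin(x) - 4*x*sin(x) + 2*x*cos(x) - 2*sin(x) + 4*cos(x)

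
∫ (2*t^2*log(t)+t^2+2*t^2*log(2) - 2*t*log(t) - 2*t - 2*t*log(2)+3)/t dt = ((t - 1)^2 + 2)*log(2*t) + C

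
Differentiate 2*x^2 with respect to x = 4*x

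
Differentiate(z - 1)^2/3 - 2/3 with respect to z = 2*z/3 - 2/3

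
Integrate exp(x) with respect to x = exp(x) + C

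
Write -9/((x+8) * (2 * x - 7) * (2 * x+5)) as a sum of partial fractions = 3/(22*(2*x + 5)) - 3/(46*(2*x - 7)) - 9/(253*(x + 8))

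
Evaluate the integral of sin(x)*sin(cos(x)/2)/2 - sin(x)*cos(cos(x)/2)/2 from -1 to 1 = 0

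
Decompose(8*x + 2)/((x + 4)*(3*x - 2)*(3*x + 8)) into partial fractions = 29/(20*(3*x + 8)) + 11/(70*(3*x - 2)) - 15/(28*(x + 4))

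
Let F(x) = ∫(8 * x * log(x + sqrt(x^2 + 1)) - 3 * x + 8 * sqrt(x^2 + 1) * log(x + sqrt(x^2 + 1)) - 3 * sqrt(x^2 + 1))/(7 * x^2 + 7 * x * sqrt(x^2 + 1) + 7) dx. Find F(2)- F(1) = -3*log(2 + sqrt(5))/7 - 4*log(1 + sqrt(2))^2/7 + 3*log(1 + sqrt(2))/7 + 4*log(2 + sqrt(5))^2/7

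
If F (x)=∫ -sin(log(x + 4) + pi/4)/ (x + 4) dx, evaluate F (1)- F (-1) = cos(pi/4 + log(5)) - cos(pi/4 + log(3))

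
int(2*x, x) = x^2 + C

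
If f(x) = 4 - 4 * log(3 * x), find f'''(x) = -8/x^3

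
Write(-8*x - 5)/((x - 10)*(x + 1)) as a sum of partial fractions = -3/(11*(x + 1)) - 85/(11*(x - 10))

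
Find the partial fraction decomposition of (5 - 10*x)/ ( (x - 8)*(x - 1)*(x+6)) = 65/(98*(x + 6)) + 5/(49*(x - 1)) - 75/(98*(x - 8))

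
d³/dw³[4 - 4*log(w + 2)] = -8/(w^3 + 6*w^2 + 12*w + 8)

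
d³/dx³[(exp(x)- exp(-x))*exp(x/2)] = (27*exp(5*x/2) + exp(x/2))*exp(-x)/8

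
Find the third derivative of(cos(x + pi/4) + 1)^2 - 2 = 2*sin(x + pi/4) + 4*cos(2*x)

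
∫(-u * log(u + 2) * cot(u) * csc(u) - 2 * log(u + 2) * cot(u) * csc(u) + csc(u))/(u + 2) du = log(u + 2)*csc(u) + C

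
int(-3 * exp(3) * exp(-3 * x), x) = exp(3 - 3*x) + C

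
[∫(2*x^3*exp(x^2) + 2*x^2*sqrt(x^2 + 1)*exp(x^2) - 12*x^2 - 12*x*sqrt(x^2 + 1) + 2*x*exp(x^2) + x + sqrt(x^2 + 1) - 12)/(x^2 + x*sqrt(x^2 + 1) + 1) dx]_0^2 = -25 + log(2 + sqrt(5)) + exp(4)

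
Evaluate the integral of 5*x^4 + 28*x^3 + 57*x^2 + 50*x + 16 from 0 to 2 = 428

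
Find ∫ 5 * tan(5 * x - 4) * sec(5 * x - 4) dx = sec(5*x - 4) + C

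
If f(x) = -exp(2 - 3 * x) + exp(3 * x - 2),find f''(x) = (9*exp(6*x - 4) - 9)*exp(2 - 3*x)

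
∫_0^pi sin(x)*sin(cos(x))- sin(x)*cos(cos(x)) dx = -2*sin(1)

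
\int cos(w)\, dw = sin(w) + C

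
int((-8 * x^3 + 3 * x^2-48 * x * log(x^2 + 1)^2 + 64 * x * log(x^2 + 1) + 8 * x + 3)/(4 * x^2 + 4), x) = -x*(4*x - 3)/4 - 2*log(x^2 + 1)^3 + 4*log(x^2 + 1)^2 + 2*log(x^2 + 1) + C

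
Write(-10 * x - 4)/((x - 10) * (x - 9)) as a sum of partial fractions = 94/(x - 9) - 104/(x - 10)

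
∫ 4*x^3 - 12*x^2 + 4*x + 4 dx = x^4 - 4*x^3 + 2*x^2 + 4*x + C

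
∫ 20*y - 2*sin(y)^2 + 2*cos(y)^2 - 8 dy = 10*y^2 - 8*y + sin(2*y) + C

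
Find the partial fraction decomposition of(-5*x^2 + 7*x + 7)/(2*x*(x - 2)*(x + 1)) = -5/(6*(x + 1)) + 1/(12*(x - 2)) - 7/(4*x)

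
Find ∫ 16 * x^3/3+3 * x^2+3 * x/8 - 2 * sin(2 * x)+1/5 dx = 4*x^4/3 + x^3 + 3*x^2/16 + x/5 + cos(2*x) + C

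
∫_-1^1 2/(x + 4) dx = -2*log(3) + 2*log(5)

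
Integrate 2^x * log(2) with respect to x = 2^x + C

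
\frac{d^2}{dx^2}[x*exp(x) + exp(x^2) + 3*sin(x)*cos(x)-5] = 4*x^2*exp(x^2) + x*exp(x) + 2*exp(x) + 2*exp(x^2) - 6*sin(2*x)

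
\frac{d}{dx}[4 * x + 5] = 4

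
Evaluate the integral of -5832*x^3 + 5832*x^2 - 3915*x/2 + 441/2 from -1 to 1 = 4329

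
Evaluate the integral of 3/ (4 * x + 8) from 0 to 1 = -3*log(2)/4 + 3*log(3)/4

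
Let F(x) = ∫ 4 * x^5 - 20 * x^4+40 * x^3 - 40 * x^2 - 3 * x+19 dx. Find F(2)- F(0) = 0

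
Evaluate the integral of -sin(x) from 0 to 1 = -1 + cos(1)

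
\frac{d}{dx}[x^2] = 2*x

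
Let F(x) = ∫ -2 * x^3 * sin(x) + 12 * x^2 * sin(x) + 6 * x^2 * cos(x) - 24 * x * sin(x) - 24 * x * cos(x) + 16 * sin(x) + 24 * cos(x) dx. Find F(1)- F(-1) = 52*cos(1)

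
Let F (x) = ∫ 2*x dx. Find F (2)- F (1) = 3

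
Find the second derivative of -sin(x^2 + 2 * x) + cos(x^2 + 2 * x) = -4*sqrt(2)*x^2*cos(x^2 + 2*x + pi/4) - 8*sqrt(2)*x*cos(x^2 + 2*x + pi/4) + 2*sin(x*(x + 2)) - 6*cos(x*(x + 2))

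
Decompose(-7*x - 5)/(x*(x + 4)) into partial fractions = -23/(4*(x + 4)) - 5/(4*x)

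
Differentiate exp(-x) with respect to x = -exp(-x)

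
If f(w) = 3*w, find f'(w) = 3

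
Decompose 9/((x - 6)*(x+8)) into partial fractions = -9/(14*(x + 8)) + 9/(14*(x - 6))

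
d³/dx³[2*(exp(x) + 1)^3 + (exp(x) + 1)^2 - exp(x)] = 54*exp(3*x) + 56*exp(2*x) + 7*exp(x)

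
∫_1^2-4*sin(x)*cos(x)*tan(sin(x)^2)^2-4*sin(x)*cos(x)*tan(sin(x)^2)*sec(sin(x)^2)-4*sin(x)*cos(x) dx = -2/cos(sin(2)^2) - 2*tan(sin(2)^2) + 2*tan(sin(1)^2) + 2/cos(sin(1)^2)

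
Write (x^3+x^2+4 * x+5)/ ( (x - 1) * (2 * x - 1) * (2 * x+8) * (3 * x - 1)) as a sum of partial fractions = 175/(52*(3*x - 1)) - 59/(18*(2*x - 1)) + 59/(1170*(x + 4)) + 11/(20*(x - 1))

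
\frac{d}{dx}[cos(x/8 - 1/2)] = -sin((x - 4)/8)/8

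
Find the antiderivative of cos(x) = sin(x) + C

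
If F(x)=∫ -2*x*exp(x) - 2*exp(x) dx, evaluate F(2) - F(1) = -4*exp(2) + 2*E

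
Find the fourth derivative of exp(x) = exp(x)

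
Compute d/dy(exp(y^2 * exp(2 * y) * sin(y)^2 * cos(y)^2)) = 2*y*(-2*y*sin(y)^2 + y*sin(y)*cos(y) + y + sin(y)*cos(y))*exp(2*y)*exp(y^2*exp(2*y)*sin(y)^2)*exp(-y^2*exp(2*y)*sin(y)^4)*sin(y)*cos(y)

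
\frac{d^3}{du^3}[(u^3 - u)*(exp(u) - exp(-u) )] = (u^3*exp(2*u) + u^3 + 9*u^2*exp(2*u) - 9*u^2 + 17*u*exp(2*u) + 17*u + 3*exp(2*u) - 3)*exp(-u)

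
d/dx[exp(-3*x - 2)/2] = -3*exp(-3*x - 2)/2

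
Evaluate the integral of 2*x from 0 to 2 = 4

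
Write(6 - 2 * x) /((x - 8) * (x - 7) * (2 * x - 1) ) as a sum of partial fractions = 4/(39*(2*x - 1)) + 8/(13*(x - 7)) - 2/(3*(x - 8))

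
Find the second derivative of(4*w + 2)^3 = 384*w + 192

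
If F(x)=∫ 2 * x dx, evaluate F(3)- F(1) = 8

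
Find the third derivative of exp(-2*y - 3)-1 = -8*exp(-2*y - 3)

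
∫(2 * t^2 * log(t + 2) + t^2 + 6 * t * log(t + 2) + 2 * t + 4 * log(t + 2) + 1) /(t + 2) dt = (t + 1)^2*log(t + 2) + C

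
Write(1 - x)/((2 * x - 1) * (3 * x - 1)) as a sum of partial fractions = -2/(3*x - 1) + 1/(2*x - 1)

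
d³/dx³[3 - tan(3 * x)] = -162*tan(3*x)^4 - 216*tan(3*x)^2 - 54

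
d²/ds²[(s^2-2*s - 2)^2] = 12*s^2 - 24*s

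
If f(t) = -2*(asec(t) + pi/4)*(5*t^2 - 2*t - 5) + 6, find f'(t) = (-20*t^3*sqrt(1 - 1/t^2)*asec(t) - 5*pi*t^3*sqrt(1 - 1/t^2) + 4*t^2*sqrt(1 - 1/t^2)*asec(t) + pi*t^2*sqrt(1 - 1/t^2) - 10*t^2 + 4*t + 10)/(t^2*sqrt(1 - 1/t^2))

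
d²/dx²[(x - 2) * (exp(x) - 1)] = x*exp(x)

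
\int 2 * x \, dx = x^2 + C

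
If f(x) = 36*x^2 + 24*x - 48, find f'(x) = 72*x + 24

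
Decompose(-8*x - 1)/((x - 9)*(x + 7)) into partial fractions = -55/(16*(x + 7)) - 73/(16*(x - 9))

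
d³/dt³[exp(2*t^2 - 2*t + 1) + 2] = 64*t^3*exp(2*t^2 - 2*t + 1) - 96*t^2*exp(2*t^2 - 2*t + 1) + 96*t*exp(2*t^2 - 2*t + 1) - 32*exp(2*t^2 - 2*t + 1)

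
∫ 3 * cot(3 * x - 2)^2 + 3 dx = -cot(3*x - 2) + C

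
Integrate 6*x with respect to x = 3*x^2 + C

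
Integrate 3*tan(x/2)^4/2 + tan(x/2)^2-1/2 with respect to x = tan(x/2)^3 - tan(x/2) + C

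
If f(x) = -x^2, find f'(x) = -2*x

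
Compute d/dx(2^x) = 2^x*log(2)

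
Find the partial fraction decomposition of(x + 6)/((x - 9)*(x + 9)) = 1/(6*(x + 9)) + 5/(6*(x - 9))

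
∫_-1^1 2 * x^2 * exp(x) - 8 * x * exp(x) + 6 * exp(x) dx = -32*exp(-1) + 8*E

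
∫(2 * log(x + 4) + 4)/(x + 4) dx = (log(x + 4) + 2)^2 + C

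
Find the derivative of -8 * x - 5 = -8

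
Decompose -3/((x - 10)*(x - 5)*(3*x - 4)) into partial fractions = -27/(286*(3*x - 4)) + 3/(55*(x - 5)) - 3/(130*(x - 10))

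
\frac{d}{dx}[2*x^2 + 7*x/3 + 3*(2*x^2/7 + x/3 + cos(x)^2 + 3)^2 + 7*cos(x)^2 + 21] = 48*x^3/49 - 12*x^2*sin(2*x)/7 + 12*x^2/7 - 2*x*sin(2*x) + 24*x*cos(x)^2/7 + 314*x/21 - 12*sin(x)*cos(x)^3 - 25*sin(2*x) + 2*cos(x)^2 + 25/3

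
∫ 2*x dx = x^2 + C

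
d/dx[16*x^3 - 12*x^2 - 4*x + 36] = 48*x^2 - 24*x - 4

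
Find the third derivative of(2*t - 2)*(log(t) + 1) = (-2*t - 4)/t^3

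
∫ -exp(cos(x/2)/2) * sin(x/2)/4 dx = exp(cos(x/2)/2) + C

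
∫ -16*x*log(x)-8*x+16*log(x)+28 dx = -4*(x - 2)*(2*x*log(x) - 3) + C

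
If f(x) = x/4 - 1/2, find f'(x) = 1/4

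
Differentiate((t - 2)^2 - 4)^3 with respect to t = 6*t^5 - 60*t^4 + 192*t^3 - 192*t^2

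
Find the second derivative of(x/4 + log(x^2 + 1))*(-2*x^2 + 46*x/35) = (-105*x^5 - 140*x^4*log(x^2 + 1) - 397*x^4 - 118*x^3 - 280*x^2*log(x^2 + 1) - 654*x^2 + 171*x - 140*log(x^2 + 1) + 23)/(35*x^4 + 70*x^2 + 35)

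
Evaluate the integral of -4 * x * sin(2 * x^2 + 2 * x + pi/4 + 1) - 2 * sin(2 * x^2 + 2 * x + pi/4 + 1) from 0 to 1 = -cos(pi/4 + 1) + cos(pi/4 + 5)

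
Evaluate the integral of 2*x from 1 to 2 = 3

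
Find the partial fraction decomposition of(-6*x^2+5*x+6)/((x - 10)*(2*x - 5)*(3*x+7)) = -345/(1073*(3*x + 7)) + 76/(435*(2*x - 5)) - 544/(555*(x - 10))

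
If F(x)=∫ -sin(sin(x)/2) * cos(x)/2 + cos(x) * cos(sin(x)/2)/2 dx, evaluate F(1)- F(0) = -1 + sqrt(2)*sin(sin(1)/2 + pi/4)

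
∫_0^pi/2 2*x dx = pi^2/4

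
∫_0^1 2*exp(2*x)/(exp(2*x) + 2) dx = -log(3) + log(2 + exp(2))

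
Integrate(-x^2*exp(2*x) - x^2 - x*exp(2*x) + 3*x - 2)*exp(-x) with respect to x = -2*(x^2 - x + 1)*sinh(x) + C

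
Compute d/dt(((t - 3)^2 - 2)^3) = 6*t^5 - 90*t^4 + 516*t^3 - 1404*t^2 + 1806*t - 882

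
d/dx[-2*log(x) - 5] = -2/x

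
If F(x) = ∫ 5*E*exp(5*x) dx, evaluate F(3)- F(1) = -exp(6) + exp(16)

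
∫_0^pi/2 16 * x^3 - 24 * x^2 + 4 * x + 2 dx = -3*pi^2/2 - 1 + (-pi + 1 + pi^2/2)^2 + 3*pi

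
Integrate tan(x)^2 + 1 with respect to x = tan(x) + C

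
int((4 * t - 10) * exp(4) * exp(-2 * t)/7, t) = 2*(2 - t)*exp(4 - 2*t)/7 + C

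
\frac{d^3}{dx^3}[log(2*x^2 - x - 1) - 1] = (32*x^3 - 24*x^2 + 60*x - 14)/(8*x^6 - 12*x^5 - 6*x^4 + 11*x^3 + 3*x^2 - 3*x - 1)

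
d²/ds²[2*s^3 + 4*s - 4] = 12*s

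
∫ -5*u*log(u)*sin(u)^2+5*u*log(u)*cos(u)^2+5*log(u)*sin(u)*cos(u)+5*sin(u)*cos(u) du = 5*u*log(u)*sin(2*u)/2 + C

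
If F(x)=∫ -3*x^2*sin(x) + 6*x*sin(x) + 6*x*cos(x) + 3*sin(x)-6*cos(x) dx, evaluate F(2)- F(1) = -3*cos(2) + 6*cos(1)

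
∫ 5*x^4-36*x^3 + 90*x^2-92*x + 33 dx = x^5 - 9*x^4 + 30*x^3 - 46*x^2 + 33*x + C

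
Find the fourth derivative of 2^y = 2^y*log(2)^4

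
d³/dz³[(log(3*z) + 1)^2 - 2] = (4*log(z) - 2 + 4*log(3))/z^3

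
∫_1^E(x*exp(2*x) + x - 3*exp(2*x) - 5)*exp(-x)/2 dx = (-2 + E/2)*(-exp(-E) + exp(E)) - 3*exp(-1)/2 + 3*E/2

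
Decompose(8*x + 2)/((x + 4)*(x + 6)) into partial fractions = 23/(x + 6) - 15/(x + 4)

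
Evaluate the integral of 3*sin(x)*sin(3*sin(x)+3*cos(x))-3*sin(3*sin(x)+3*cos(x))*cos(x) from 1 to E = cos(3*cos(E) + 3*sin(E)) - cos(3*cos(1) + 3*sin(1))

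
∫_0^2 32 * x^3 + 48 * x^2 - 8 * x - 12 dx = 216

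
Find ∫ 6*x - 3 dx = 3*x^2 - 3*x + C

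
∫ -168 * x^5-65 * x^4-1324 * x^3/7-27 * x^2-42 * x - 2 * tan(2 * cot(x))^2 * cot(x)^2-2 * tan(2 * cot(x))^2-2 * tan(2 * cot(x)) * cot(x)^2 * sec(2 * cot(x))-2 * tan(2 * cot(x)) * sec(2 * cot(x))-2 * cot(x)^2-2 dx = -28*x^6 - 13*x^5 - 331*x^4/7 - 9*x^3 - 21*x^2 + tan(2*cot(x)) + sec(2*cot(x)) + C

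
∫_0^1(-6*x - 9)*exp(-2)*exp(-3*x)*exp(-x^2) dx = -3*exp(-2) + 3*exp(-6)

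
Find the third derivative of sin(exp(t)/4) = (-exp(2*t)*cos(exp(t)/4) - 12*exp(t)*sin(exp(t)/4) + 16*cos(exp(t)/4))*exp(t)/64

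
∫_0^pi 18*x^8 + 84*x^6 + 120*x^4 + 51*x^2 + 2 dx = 2*pi + pi^3 + 2*(2*pi + pi^3)^3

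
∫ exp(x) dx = exp(x) + C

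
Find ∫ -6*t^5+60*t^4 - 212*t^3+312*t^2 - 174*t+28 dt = -t^6 + 12*t^5 - 53*t^4 + 104*t^3 - 87*t^2 + 28*t + C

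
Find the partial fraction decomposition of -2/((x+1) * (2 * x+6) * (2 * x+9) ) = -4/(21*(2*x + 9)) + 1/(6*(x + 3)) - 1/(14*(x + 1))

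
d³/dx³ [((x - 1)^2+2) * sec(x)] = (-x^2*sin(x)/cos(x) + 6*x^2*sin(x)/cos(x)^3 + 2*x*sin(x)/cos(x) - 12*x*sin(x)/cos(x)^3 - 6*x + 12*x/cos(x)^2 + 3*sin(x)/cos(x) + 18*sin(x)/cos(x)^3 + 6 - 12/cos(x)^2)/cos(x)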